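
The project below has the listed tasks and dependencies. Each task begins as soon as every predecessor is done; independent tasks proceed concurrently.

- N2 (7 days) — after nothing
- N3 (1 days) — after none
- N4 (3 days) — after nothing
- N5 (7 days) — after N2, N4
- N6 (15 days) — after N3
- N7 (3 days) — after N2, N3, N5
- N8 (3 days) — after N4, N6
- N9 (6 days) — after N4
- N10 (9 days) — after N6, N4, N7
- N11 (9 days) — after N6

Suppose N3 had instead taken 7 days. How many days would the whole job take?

31

Critical path before the change: N2→N5→N7→N10 = 7+7+3+9 = 26 giving 26 days.
N3 is off the critical path — its longest chain is 25 days, giving 1 of slack.
Now N3→N6→N10 = 7+15+9 = 31 is longest, so the finish becomes 31 days.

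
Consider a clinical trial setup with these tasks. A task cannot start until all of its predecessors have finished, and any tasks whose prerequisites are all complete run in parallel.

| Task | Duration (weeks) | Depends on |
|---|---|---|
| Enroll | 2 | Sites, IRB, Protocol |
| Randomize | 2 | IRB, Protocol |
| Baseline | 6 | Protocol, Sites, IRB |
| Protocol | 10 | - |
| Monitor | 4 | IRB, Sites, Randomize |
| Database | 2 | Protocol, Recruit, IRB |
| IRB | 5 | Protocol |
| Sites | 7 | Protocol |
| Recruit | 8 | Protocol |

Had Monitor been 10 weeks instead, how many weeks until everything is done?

27

As given, the longest chain is Protocol→Sites→Baseline = 10+7+6 = 23, so the finish is 23 weeks.
Monitor has 2 weeks of float (longest path through it is 21).
Now Protocol→IRB→Randomize→Monitor = 10+5+2+10 = 27 is longest, so the finish becomes 27 weeks.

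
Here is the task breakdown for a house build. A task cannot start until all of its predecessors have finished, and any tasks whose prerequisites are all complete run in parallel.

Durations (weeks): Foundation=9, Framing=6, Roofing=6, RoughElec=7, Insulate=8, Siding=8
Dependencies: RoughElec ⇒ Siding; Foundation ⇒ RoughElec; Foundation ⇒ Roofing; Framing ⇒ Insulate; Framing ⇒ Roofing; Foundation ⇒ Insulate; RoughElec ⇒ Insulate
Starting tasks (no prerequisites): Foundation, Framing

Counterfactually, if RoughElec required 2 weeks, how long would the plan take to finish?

The binding path is Foundation→RoughElec→Insulate = 9+7+8 = 24; finish at 24 weeks.
RoughElec is on the critical path; changing it to 2 makes that path 19 weeks.
That remains the longest chain; total 19 weeks.

19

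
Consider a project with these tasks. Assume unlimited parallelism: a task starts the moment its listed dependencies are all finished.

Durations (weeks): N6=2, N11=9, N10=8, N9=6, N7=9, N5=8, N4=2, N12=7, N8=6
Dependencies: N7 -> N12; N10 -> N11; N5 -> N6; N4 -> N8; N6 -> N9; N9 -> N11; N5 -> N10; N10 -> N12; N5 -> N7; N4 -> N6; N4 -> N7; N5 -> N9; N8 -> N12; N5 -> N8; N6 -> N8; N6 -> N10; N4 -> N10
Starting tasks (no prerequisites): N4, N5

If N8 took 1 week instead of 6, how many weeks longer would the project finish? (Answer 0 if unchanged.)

Baseline: N5→N6→N10→N11 = 8+2+8+9 = 27 → 27 weeks.
N8 has 4 weeks of float (longest path through it is 23).
No other chain overtakes it, so the finish is 27 weeks.
Change in finish: 27 − 27 = +0 weeks.

0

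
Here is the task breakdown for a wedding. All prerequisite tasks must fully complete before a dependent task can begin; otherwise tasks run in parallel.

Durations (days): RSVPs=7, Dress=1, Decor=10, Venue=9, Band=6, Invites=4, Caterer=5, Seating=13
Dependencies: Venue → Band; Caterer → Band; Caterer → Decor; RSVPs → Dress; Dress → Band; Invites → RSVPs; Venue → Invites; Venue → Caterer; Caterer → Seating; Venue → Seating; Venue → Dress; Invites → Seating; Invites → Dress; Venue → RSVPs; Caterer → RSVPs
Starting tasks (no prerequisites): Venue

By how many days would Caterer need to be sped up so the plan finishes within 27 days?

Current finish: 28 days; target: 27.
Caterer is on every critical path, so each day cut from Caterer cuts the finish by one (this holds down to a finish of 27).
Need 28 − 27 = 1 day off Caterer → Caterer becomes 4 days, finish becomes 27.

1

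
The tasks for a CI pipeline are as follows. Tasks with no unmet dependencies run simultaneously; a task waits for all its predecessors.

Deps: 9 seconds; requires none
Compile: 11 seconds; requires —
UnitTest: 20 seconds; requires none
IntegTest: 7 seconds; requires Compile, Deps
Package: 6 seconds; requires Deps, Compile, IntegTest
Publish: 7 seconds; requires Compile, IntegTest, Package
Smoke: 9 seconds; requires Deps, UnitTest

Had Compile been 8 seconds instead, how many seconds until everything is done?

29

Baseline: Compile→IntegTest→Package→Publish = 11+7+6+7 = 31 → 31 seconds.
Since Compile is critical, the -3 change carries straight to that chain (now 28 seconds).
Now Deps→IntegTest→Package→Publish = 9+7+6+7 = 29 is longest, so the finish becomes 29 seconds.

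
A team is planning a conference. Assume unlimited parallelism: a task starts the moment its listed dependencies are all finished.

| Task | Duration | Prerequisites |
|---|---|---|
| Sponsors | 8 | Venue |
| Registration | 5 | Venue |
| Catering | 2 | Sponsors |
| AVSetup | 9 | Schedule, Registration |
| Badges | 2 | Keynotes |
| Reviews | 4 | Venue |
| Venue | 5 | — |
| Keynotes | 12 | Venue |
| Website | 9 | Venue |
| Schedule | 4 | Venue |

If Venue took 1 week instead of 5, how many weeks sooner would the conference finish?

4

Baseline: Venue→Keynotes→Badges = 5+12+2 = 19 → 19 weeks.
Venue is on the critical path; changing it to 1 makes that path 15 weeks.
No other chain overtakes it, so the finish is 15 weeks.
Change in finish: 15 − 19 = -4 weeks.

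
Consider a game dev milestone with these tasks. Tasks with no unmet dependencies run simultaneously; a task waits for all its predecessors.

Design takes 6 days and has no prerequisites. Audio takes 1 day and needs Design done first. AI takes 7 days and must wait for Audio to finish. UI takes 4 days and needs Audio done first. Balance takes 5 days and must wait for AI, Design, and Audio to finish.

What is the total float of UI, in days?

Critical path: Design→Audio→AI→Balance = 6+1+7+5 = 19, so the finish is 19 days.
Longest path through UI: 11 days (earliest finish 11, latest finish 19).
Slack of UI = 15 − 7 = 8 days.

8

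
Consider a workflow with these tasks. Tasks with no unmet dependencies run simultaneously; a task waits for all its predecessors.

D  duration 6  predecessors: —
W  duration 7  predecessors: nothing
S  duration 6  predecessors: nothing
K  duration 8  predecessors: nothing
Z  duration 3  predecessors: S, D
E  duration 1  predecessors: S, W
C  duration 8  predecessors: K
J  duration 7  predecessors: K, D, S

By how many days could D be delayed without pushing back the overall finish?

Critical path: K→C = 8+8 = 16, so the finish is 16 days.
D finishes as early as 6 and must finish by 9.
Float = 16 − 13 = 3.

3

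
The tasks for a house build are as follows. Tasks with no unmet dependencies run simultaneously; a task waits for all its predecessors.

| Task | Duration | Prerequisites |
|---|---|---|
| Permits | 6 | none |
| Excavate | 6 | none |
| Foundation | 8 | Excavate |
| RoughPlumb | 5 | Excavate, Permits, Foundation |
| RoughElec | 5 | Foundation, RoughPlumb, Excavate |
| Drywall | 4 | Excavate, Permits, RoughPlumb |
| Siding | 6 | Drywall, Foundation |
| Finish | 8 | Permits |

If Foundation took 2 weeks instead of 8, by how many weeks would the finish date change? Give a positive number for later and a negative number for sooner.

-6

Baseline: Excavate→Foundation→RoughPlumb→Drywall→Siding = 6+8+5+4+6 = 29 → 29 weeks.
Foundation lies on that path, so at 2 weeks the path becomes 23 weeks.
That remains the longest chain; total 23 weeks.
Change in finish: 23 − 29 = -6 weeks.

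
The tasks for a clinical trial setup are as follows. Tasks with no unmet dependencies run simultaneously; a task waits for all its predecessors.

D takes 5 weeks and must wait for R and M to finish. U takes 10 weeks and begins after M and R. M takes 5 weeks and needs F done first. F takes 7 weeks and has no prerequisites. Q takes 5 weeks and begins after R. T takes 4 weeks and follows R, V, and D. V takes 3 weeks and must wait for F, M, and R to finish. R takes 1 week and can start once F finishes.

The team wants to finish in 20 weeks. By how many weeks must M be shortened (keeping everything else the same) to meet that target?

2

Current finish: 22 weeks; target: 20.
M is on every critical path, so each week cut from M cuts the finish by one (this holds down to a finish of 18).
Need 22 − 20 = 2 weeks off M → M becomes 3 weeks, finish becomes 20.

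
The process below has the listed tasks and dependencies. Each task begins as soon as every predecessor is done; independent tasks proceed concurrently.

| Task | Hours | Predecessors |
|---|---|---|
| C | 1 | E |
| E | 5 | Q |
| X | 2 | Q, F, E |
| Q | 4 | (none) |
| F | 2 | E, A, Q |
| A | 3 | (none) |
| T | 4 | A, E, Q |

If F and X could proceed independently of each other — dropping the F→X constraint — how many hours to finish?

13

Before: longest chain Q→E→F→X = 4+5+2+2 = 13, finish 13.
Without F→X, X's earliest start moves from 11 to 9.
After: Q→E→T = 4+5+4 = 13 → 13 hours.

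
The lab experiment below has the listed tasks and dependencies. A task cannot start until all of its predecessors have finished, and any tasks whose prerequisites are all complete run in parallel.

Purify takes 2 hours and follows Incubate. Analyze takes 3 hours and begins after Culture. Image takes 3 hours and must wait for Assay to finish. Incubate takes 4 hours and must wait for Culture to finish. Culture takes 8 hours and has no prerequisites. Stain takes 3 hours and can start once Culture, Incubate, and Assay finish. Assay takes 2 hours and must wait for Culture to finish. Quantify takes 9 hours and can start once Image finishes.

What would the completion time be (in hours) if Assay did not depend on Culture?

15

Before: longest chain Culture→Assay→Image→Quantify = 8+2+3+9 = 22, finish 22.
Without Culture→Assay, Assay's earliest start moves from 8 to 0.
The longest chain is now Culture→Incubate→Stain = 8+4+3 = 15, so the project takes 15 hours.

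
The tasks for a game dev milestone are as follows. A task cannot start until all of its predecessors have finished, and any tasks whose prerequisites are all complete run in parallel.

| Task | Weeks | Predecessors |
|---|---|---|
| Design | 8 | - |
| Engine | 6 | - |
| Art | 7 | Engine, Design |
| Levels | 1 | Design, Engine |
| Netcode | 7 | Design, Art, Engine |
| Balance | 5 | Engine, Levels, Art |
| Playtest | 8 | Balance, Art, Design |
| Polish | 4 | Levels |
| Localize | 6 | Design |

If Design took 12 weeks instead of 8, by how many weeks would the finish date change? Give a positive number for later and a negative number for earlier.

Baseline: Design→Art→Balance→Playtest = 8+7+5+8 = 28 → 28 weeks.
Since Design is critical, the +4 change carries straight to that chain (now 32 weeks).
That remains the longest chain; total 32 weeks.
Change in finish: 32 − 28 = +4 weeks.

4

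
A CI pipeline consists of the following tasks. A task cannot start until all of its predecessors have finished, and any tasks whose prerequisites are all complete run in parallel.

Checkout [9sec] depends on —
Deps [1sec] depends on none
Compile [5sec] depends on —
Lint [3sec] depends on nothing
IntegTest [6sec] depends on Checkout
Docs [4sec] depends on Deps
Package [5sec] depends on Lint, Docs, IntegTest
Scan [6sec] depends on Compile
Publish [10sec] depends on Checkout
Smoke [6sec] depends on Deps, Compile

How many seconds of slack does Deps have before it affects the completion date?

The longest chain is Checkout→IntegTest→Package = 9+6+5 = 20; overall finish 20 seconds.
Deps finishes as early as 1 and must finish by 11.
Slack of Deps = 10 − 0 = 10 seconds.

10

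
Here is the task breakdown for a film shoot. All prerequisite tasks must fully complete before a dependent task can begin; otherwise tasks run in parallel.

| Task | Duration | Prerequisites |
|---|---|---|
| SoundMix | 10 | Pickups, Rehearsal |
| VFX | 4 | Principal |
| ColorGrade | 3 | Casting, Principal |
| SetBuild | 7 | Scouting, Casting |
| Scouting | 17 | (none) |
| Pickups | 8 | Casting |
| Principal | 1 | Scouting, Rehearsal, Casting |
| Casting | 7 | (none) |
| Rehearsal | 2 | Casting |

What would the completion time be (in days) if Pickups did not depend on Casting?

24

Original critical path: Casting→Pickups→SoundMix = 7+8+10 = 25 ⇒ 25 days.
Without Casting→Pickups, Pickups's earliest start moves from 7 to 0.
After: Scouting→SetBuild = 17+7 = 24 → 24 days.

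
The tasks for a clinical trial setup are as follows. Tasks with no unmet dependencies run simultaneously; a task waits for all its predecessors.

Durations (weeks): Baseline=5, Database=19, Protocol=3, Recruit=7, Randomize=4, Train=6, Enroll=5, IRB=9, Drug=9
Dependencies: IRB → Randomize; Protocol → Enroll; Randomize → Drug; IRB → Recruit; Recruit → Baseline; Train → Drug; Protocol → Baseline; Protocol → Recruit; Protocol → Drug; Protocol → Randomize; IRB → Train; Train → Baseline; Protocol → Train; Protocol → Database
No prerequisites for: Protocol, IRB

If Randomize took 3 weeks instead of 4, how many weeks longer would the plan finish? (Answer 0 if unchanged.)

The binding path is IRB→Train→Drug = 9+6+9 = 24; finish at 24 weeks.
The longest path through Randomize is only 22 weeks, so Randomize has float 2.
That remains the longest chain; total 24 weeks.
Change in finish: 24 − 24 = +0 weeks.

0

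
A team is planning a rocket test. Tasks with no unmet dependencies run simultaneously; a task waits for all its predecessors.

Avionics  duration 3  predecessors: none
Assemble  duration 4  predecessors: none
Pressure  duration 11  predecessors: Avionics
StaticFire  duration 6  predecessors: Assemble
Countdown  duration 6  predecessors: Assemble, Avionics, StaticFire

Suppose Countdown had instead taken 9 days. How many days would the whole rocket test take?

As given, the longest chain is Assemble→StaticFire→Countdown = 4+6+6 = 16, so the finish is 16 days.
Countdown is on the critical path; changing it to 9 makes that path 19 days.
No other chain overtakes it, so the finish is 19 days.

19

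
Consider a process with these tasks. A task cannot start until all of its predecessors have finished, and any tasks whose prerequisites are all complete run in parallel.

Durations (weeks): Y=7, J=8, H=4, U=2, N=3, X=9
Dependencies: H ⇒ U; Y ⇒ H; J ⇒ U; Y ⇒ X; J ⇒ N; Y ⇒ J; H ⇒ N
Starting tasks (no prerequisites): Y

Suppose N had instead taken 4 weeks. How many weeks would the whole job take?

19

Actual critical path: Y→J→N = 7+8+3 = 18 ⇒ 18 weeks.
N lies on that path, so at 4 weeks the path becomes 19 weeks.
That remains the longest chain; total 19 weeks.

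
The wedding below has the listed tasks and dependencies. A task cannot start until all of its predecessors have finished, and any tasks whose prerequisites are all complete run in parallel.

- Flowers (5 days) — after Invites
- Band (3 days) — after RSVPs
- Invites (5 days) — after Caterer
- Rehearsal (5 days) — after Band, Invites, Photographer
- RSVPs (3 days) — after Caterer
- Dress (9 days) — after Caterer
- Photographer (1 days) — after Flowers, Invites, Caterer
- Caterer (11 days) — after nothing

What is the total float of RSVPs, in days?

5

Caterer→Invites→Flowers→Photographer→Rehearsal = 11+5+5+1+5 = 27 sets the makespan at 27 days.
Longest path through RSVPs: 22 days (earliest finish 14, latest finish 19).
So RSVPs can slip 19 − 14 = 5 days.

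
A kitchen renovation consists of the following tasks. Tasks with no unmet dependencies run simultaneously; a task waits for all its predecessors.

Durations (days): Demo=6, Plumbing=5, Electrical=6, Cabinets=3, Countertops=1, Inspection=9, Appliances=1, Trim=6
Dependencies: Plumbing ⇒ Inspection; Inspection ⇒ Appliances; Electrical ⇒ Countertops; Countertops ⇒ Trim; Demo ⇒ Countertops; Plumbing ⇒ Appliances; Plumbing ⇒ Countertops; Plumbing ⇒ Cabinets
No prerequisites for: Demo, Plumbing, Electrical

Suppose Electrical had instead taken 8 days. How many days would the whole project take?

15

The binding path is Plumbing→Inspection→Appliances = 5+9+1 = 15; finish at 15 days.
Electrical is off the critical path — its longest chain is 13 days, giving 2 of slack.
The critical path is still Plumbing→Inspection→Appliances; finish is now 15 days.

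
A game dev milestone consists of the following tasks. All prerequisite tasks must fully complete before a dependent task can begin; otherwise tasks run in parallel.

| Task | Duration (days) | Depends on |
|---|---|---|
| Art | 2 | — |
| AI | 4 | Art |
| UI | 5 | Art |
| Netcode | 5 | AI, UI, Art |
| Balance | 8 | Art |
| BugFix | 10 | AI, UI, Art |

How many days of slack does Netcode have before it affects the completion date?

Art→UI→BugFix = 2+5+10 = 17 sets the makespan at 17 days.
The longest chain containing Netcode totals 12 days.
So Netcode can slip 17 − 12 = 5 days.

5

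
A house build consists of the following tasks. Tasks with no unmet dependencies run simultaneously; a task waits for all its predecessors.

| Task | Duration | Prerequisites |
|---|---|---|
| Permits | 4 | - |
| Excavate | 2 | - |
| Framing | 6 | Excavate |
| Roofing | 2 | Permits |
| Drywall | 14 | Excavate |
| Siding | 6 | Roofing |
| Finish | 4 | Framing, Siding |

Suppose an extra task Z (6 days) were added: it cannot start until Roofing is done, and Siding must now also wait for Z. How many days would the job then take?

22

Originally the job takes 16 days.
With Z inserted, Siding now waits for max(Roofing, Z).
New critical path: Permits→Roofing→Z→Siding→Finish = 4+2+6+6+4 = 22 ⇒ 22 days.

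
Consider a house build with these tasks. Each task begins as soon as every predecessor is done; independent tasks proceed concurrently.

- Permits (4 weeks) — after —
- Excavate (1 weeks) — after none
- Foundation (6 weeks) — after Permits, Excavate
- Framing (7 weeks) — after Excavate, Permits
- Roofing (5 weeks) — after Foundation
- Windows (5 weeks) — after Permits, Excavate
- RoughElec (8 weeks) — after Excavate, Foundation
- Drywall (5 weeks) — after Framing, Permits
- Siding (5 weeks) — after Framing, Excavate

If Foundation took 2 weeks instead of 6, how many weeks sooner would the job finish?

2

Actual critical path: Permits→Foundation→RoughElec = 4+6+8 = 18 ⇒ 18 weeks.
Foundation lies on that path, so at 2 weeks the path becomes 14 weeks.
Now Permits→Framing→Drywall = 4+7+5 = 16 is longest, so the finish becomes 16 weeks.
Change in finish: 16 − 18 = -2 weeks.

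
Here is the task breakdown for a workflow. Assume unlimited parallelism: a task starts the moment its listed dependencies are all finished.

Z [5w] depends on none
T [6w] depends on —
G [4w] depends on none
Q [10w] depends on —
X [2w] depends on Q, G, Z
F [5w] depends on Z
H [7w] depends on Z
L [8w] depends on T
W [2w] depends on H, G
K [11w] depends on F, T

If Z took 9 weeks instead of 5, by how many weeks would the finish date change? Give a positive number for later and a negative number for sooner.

Critical path before the change: Z→F→K = 5+5+11 = 21 giving 21 weeks.
Z is on the critical path; changing it to 9 makes that path 25 weeks.
No other chain overtakes it, so the finish is 25 weeks.
Change in finish: 25 − 21 = +4 weeks.

4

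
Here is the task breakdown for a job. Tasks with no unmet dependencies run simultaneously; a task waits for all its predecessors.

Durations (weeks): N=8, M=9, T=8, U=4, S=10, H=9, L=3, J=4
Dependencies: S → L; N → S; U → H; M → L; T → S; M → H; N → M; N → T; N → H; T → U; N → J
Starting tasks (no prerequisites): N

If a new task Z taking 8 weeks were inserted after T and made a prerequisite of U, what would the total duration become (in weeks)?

37

Originally the plan takes 29 weeks.
With Z inserted, U now waits for max(T, Z).
New critical path: N→T→Z→U→H = 8+8+8+4+9 = 37 ⇒ 37 weeks.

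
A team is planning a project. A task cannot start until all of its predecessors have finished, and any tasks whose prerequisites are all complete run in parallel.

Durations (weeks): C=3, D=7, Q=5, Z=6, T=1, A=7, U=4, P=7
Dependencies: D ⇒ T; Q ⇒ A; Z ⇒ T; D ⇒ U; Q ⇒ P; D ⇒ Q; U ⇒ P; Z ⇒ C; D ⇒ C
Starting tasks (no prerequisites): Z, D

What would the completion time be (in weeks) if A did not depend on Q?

19

Before: longest chain D→Q→P = 7+5+7 = 19, finish 19.
Without Q→A, A's earliest start moves from 12 to 0.
The longest chain is now D→Q→P = 7+5+7 = 19, so the project takes 19 weeks.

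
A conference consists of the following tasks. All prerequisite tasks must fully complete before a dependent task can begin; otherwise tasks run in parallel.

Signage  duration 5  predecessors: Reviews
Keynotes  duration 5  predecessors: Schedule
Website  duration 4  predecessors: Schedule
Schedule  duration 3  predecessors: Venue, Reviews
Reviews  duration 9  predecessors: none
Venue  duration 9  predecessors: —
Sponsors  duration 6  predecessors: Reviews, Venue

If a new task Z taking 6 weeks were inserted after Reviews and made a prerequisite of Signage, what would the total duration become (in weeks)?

Originally the schedule takes 17 weeks.
With Z inserted, Signage now waits for max(Reviews, Z).
New critical path: Reviews→Z→Signage = 9+6+5 = 20 ⇒ 20 weeks.

20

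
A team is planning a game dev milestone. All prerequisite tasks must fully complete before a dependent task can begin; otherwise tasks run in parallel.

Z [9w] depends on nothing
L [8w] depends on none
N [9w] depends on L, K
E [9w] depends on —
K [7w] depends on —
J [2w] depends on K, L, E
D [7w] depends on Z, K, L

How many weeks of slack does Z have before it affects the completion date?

1

The longest chain is L→N = 8+9 = 17; overall finish 17 weeks.
The longest chain containing Z totals 16 weeks.
Float = 17 − 16 = 1.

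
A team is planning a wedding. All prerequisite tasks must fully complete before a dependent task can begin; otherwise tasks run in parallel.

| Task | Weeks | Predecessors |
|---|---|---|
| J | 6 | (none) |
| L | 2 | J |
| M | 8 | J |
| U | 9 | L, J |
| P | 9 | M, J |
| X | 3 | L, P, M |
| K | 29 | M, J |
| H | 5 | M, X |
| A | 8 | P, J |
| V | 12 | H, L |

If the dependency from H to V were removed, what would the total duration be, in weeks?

With the dependency in place, J→M→P→X→H→V = 6+8+9+3+5+12 = 43 sets the finish at 43 weeks.
Without H→V, V's earliest start moves from 31 to 8.
After: J→M→K = 6+8+29 = 43 → 43 weeks.

43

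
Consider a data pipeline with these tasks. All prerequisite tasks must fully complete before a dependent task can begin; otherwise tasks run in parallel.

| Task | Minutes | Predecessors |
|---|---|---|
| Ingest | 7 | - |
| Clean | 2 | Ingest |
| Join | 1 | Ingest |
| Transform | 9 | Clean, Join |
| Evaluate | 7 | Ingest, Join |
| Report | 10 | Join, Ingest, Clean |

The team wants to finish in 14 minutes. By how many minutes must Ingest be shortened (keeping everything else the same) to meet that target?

Current finish: 19 minutes; target: 14.
Ingest is on every critical path, so each minute cut from Ingest cuts the finish by one (this holds down to a finish of 13).
Need 19 − 14 = 5 minutes off Ingest → Ingest becomes 2 minutes, finish becomes 14.

5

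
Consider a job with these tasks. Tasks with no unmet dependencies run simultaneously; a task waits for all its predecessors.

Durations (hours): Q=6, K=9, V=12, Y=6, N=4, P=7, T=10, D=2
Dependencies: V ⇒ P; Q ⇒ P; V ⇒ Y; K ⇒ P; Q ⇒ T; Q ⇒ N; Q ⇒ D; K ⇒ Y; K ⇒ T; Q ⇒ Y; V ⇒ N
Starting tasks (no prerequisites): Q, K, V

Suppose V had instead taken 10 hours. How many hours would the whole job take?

Actual critical path: V→P = 12+7 = 19 ⇒ 19 hours.
V lies on that path, so at 10 hours the path becomes 17 hours.
Now K→T = 9+10 = 19 is longest, so the finish becomes 19 hours.

19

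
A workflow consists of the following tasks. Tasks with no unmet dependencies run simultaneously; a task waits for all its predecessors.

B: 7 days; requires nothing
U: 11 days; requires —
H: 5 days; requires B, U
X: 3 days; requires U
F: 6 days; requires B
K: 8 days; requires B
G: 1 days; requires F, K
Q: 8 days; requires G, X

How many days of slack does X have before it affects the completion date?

B→K→G→Q = 7+8+1+8 = 24 sets the makespan at 24 days.
X finishes as early as 14 and must finish by 16.
Slack of X = 13 − 11 = 2 days.

2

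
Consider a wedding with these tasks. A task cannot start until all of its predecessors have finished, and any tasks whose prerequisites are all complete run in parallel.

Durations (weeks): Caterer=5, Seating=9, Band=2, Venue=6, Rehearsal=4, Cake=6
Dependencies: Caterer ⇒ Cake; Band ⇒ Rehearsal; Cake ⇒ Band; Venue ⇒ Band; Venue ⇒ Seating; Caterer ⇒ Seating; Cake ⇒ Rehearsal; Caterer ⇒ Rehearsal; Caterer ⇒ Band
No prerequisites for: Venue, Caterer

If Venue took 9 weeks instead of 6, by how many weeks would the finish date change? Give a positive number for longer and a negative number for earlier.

As given, the longest chain is Caterer→Cake→Band→Rehearsal = 5+6+2+4 = 17, so the finish is 17 weeks.
The longest path through Venue is only 15 weeks, so Venue has float 2.
The binding chain switches to Venue→Seating = 9+9 = 18; finish 18 weeks.
Change in finish: 18 − 17 = +1 weeks.

1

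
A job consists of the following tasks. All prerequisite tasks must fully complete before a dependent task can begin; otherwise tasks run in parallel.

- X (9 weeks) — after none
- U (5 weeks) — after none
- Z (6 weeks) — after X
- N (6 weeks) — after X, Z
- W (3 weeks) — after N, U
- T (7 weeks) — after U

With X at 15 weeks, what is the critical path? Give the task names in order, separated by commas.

X, Z, N, W

Critical path before the change: X→Z→N→W = 9+6+6+3 = 24 giving 24 weeks.
X lies on that path, so at 15 weeks the path becomes 30 weeks.
The critical path is still X→Z→N→W; finish is now 30 weeks.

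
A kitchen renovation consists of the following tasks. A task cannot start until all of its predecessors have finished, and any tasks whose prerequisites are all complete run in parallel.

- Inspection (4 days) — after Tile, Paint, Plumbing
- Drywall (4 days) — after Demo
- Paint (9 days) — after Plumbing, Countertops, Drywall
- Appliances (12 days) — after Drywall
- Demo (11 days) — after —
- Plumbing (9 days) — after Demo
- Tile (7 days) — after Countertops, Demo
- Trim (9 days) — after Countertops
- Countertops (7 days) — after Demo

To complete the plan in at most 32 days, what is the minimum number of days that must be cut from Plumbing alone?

1

Current finish: 33 days; target: 32.
Plumbing is on every critical path, so each day cut from Plumbing cuts the finish by one (this holds down to a finish of 31).
Need 33 − 32 = 1 day off Plumbing → Plumbing becomes 8 days, finish becomes 32.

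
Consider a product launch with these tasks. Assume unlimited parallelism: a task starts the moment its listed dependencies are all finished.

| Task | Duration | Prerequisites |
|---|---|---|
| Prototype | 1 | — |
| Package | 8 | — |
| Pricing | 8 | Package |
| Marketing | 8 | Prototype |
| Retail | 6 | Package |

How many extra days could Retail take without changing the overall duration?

The longest chain is Package→Pricing = 8+8 = 16; overall finish 16 days.
The longest chain containing Retail totals 14 days.
Slack of Retail = 10 − 8 = 2 days.

2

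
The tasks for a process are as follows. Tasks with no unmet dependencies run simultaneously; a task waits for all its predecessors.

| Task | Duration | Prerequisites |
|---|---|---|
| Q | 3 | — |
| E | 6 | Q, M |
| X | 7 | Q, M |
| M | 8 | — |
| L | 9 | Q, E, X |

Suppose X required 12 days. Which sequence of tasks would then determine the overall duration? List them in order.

As given, the longest chain is M→X→L = 8+7+9 = 24, so the finish is 24 days.
X lies on that path, so at 12 days the path becomes 29 days.
No other chain overtakes it, so the finish is 29 days.

M, X, L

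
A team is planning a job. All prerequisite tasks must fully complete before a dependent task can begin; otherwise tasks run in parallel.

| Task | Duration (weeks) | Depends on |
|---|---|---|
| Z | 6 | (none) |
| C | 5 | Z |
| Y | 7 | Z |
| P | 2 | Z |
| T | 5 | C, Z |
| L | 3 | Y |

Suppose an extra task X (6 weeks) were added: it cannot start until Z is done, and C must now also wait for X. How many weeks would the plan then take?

22

Originally the plan takes 16 weeks.
With X inserted, C now waits for max(Z, X).
New critical path: Z→X→C→T = 6+6+5+5 = 22 ⇒ 22 weeks.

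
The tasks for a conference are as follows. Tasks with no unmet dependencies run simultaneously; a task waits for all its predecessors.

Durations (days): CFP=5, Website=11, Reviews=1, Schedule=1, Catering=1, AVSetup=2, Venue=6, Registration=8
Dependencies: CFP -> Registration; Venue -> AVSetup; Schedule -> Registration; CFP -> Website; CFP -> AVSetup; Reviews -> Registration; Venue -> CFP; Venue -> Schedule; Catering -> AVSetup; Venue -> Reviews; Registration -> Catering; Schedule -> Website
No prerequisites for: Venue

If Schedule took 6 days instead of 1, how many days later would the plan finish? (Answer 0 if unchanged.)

Critical path before the change: Venue→CFP→Website = 6+5+11 = 22 giving 22 days.
Schedule is off the critical path — its longest chain is 18 days, giving 4 of slack.
New critical path: Venue→Schedule→Website = 6+6+11 = 23 ⇒ 23 days.
Change in finish: 23 − 22 = +1 days.

1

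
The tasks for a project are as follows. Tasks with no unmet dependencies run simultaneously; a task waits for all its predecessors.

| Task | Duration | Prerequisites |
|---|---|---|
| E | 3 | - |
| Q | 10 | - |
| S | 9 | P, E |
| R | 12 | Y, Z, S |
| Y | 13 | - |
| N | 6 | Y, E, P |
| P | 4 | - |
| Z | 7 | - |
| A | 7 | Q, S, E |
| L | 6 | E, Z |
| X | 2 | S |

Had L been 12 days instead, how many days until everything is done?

25

As given, the longest chain is Y→R = 13+12 = 25, so the finish is 25 days.
L has 12 days of float (longest path through it is 13).
The critical path is still Y→R; finish is now 25 days.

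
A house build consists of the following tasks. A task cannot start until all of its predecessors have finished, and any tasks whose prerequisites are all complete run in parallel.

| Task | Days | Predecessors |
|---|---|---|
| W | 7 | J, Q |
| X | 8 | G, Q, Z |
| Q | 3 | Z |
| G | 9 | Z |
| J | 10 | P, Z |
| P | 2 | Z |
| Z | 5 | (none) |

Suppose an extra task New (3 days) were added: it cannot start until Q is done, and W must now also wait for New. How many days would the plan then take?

24

Originally the plan takes 24 days.
With New inserted, W now waits for max(J, Q, New).
New critical path: Z→P→J→W = 5+2+10+7 = 24 ⇒ 24 days.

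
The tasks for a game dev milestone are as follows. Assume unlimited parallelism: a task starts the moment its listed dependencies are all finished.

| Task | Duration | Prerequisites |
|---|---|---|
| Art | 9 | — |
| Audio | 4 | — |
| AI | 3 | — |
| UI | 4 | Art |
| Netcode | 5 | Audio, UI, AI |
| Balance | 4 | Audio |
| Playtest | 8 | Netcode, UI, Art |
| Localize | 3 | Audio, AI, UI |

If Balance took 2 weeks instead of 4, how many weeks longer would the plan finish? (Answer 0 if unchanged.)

0

As given, the longest chain is Art→UI→Netcode→Playtest = 9+4+5+8 = 26, so the finish is 26 weeks.
The longest path through Balance is only 8 weeks, so Balance has float 18.
No other chain overtakes it, so the finish is 26 weeks.
Change in finish: 26 − 26 = +0 weeks.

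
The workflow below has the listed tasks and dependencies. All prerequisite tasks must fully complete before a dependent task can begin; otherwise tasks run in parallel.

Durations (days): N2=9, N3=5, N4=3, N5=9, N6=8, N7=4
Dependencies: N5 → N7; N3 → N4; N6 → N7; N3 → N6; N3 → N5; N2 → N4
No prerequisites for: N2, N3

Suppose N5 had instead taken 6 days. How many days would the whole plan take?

17

As given, the longest chain is N3→N5→N7 = 5+9+4 = 18, so the finish is 18 days.
N5 is on the critical path; changing it to 6 makes that path 15 days.
Now N3→N6→N7 = 5+8+4 = 17 is longest, so the finish becomes 17 days.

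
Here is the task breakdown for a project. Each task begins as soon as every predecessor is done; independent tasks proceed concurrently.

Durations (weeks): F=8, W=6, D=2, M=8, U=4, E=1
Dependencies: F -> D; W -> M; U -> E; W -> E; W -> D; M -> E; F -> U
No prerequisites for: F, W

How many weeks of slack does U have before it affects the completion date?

2

The longest chain is W→M→E = 6+8+1 = 15; overall finish 15 weeks.
The longest chain containing U totals 13 weeks.
So U can slip 14 − 12 = 2 weeks.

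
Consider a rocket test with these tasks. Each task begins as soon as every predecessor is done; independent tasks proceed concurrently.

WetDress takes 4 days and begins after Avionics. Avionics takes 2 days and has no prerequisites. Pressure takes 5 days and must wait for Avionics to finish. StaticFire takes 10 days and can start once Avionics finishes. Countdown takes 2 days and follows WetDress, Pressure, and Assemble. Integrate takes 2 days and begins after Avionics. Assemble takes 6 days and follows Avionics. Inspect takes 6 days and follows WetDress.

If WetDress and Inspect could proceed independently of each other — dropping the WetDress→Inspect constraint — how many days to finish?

12

Original critical path: Avionics→WetDress→Inspect = 2+4+6 = 12 ⇒ 12 days.
Without WetDress→Inspect, Inspect's earliest start moves from 6 to 0.
New critical path: Avionics→StaticFire = 2+10 = 12 ⇒ 12 days.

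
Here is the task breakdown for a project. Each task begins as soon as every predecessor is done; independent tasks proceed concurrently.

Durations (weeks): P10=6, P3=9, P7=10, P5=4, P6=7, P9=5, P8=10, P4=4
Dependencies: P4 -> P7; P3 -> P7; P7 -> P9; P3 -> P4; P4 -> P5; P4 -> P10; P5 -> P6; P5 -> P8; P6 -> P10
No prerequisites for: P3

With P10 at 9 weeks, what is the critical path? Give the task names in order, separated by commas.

P3, P4, P5, P6, P10

Critical path before the change: P3→P4→P5→P6→P10 = 9+4+4+7+6 = 30 giving 30 weeks.
P10 is on the critical path; changing it to 9 makes that path 33 weeks.
The critical path is still P3→P4→P5→P6→P10; finish is now 33 weeks.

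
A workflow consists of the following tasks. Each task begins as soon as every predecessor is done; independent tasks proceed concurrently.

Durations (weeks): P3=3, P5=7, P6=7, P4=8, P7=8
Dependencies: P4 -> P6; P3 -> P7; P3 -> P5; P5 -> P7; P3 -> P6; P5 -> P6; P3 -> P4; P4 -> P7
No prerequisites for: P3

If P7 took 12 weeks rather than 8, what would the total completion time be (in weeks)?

23

Actual critical path: P3→P4→P7 = 3+8+8 = 19 ⇒ 19 weeks.
P7 lies on that path, so at 12 weeks the path becomes 23 weeks.
The critical path is still P3→P4→P7; finish is now 23 weeks.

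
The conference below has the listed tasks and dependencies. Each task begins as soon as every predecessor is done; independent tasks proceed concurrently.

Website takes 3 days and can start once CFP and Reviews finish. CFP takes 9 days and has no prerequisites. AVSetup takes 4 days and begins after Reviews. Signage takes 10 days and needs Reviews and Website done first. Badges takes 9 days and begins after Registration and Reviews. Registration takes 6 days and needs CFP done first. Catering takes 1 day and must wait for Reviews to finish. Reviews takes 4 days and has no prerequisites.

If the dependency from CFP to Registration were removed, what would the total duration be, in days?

22

With the dependency in place, CFP→Registration→Badges = 9+6+9 = 24 sets the finish at 24 days.
Without CFP→Registration, Registration's earliest start moves from 9 to 0.
After: CFP→Website→Signage = 9+3+10 = 22 → 22 days.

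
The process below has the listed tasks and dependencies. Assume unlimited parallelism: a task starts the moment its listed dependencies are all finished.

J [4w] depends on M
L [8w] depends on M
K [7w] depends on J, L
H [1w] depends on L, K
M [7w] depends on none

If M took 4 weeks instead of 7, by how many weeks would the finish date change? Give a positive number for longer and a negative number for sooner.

Baseline: M→L→K→H = 7+8+7+1 = 23 → 23 weeks.
M lies on that path, so at 4 weeks the path becomes 20 weeks.
The critical path is still M→L→K→H; finish is now 20 weeks.
Change in finish: 20 − 23 = -3 weeks.

-3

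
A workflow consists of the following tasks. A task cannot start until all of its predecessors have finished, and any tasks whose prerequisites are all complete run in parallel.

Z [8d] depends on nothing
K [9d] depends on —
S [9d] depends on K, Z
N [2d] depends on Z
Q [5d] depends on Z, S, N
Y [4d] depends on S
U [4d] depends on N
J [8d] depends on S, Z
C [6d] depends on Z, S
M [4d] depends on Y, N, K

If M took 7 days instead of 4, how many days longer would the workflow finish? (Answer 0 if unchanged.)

3

The binding path is K→S→Y→M = 9+9+4+4 = 26; finish at 26 days.
Since M is critical, the +3 change carries straight to that chain (now 29 days).
The critical path is still K→S→Y→M; finish is now 29 days.
Change in finish: 29 − 26 = +3 days.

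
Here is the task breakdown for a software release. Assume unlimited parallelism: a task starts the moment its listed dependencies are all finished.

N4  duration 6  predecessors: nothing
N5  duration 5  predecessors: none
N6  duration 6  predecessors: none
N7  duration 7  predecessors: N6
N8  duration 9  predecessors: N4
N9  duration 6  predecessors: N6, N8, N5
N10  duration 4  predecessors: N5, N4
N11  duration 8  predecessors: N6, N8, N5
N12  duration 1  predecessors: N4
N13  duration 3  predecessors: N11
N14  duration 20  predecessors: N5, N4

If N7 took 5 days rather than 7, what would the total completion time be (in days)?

Baseline: N4→N8→N11→N13 = 6+9+8+3 = 26 → 26 days.
N7 is off the critical path — its longest chain is 13 days, giving 13 of slack.
The critical path is still N4→N8→N11→N13; finish is now 26 days.

26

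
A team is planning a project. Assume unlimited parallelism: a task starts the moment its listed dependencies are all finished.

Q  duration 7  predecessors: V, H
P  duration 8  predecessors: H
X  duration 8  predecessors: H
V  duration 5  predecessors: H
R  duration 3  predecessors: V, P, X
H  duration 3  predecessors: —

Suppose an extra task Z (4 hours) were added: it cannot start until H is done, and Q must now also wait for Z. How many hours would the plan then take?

Originally the plan takes 15 hours.
With Z inserted, Q now waits for max(V, H, Z).
New critical path: H→V→Q = 3+5+7 = 15 ⇒ 15 hours.

15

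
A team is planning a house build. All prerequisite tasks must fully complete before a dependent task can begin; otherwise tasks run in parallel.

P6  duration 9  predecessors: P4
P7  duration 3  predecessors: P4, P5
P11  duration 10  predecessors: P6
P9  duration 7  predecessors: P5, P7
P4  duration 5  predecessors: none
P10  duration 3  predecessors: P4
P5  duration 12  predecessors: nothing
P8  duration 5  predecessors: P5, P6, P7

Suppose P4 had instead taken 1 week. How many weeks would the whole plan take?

As given, the longest chain is P4→P6→P11 = 5+9+10 = 24, so the finish is 24 weeks.
P4 lies on that path, so at 1 week the path becomes 20 weeks.
New critical path: P5→P7→P9 = 12+3+7 = 22 ⇒ 22 weeks.

22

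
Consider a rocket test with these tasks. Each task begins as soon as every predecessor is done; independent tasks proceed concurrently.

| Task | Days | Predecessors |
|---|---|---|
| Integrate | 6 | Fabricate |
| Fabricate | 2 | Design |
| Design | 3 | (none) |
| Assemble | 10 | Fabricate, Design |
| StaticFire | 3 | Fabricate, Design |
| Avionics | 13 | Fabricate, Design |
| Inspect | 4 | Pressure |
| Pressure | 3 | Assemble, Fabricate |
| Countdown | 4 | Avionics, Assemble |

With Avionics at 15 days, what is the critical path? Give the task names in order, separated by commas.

Design, Fabricate, Avionics, Countdown

Actual critical path: Design→Fabricate→Avionics→Countdown = 3+2+13+4 = 22 ⇒ 22 days.
Since Avionics is critical, the +2 change carries straight to that chain (now 24 days).
That remains the longest chain; total 24 days.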